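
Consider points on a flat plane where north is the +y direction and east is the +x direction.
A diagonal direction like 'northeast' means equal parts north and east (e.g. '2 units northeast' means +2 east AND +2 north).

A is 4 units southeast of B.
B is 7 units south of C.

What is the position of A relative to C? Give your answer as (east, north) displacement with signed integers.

Answer: A is at (east=4, north=-11) relative to C.

Derivation:
Place C at the origin (east=0, north=0).
  B is 7 units south of C: delta (east=+0, north=-7); B at (east=0, north=-7).
  A is 4 units southeast of B: delta (east=+4, north=-4); A at (east=4, north=-11).
Therefore A relative to C: (east=4, north=-11).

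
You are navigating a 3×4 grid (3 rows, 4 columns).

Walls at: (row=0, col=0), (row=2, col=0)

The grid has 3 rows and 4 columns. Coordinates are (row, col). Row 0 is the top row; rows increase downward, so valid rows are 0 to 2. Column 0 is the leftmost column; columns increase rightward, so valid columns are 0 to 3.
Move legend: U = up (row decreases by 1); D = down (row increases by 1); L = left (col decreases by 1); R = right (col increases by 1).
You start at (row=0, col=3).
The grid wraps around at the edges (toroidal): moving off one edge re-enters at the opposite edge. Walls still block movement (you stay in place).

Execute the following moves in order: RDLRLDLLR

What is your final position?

Answer: Final position: (row=2, col=2)

Derivation:
Start: (row=0, col=3)
  R (right): blocked, stay at (row=0, col=3)
  D (down): (row=0, col=3) -> (row=1, col=3)
  L (left): (row=1, col=3) -> (row=1, col=2)
  R (right): (row=1, col=2) -> (row=1, col=3)
  L (left): (row=1, col=3) -> (row=1, col=2)
  D (down): (row=1, col=2) -> (row=2, col=2)
  L (left): (row=2, col=2) -> (row=2, col=1)
  L (left): blocked, stay at (row=2, col=1)
  R (right): (row=2, col=1) -> (row=2, col=2)
Final: (row=2, col=2)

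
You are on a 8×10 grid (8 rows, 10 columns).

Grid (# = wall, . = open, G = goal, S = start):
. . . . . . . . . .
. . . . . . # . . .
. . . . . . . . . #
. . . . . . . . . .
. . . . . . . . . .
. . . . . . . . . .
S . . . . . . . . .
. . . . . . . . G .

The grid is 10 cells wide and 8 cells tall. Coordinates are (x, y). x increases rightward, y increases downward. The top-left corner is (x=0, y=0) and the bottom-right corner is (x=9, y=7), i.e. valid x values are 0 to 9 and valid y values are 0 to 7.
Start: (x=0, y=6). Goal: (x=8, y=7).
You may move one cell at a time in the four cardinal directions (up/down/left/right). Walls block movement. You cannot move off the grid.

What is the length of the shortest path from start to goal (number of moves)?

BFS from (x=0, y=6) until reaching (x=8, y=7):
  Distance 0: (x=0, y=6)
  Distance 1: (x=0, y=5), (x=1, y=6), (x=0, y=7)
  Distance 2: (x=0, y=4), (x=1, y=5), (x=2, y=6), (x=1, y=7)
  Distance 3: (x=0, y=3), (x=1, y=4), (x=2, y=5), (x=3, y=6), (x=2, y=7)
  Distance 4: (x=0, y=2), (x=1, y=3), (x=2, y=4), (x=3, y=5), (x=4, y=6), (x=3, y=7)
  Distance 5: (x=0, y=1), (x=1, y=2), (x=2, y=3), (x=3, y=4), (x=4, y=5), (x=5, y=6), (x=4, y=7)
  Distance 6: (x=0, y=0), (x=1, y=1), (x=2, y=2), (x=3, y=3), (x=4, y=4), (x=5, y=5), (x=6, y=6), (x=5, y=7)
  Distance 7: (x=1, y=0), (x=2, y=1), (x=3, y=2), (x=4, y=3), (x=5, y=4), (x=6, y=5), (x=7, y=6), (x=6, y=7)
  Distance 8: (x=2, y=0), (x=3, y=1), (x=4, y=2), (x=5, y=3), (x=6, y=4), (x=7, y=5), (x=8, y=6), (x=7, y=7)
  Distance 9: (x=3, y=0), (x=4, y=1), (x=5, y=2), (x=6, y=3), (x=7, y=4), (x=8, y=5), (x=9, y=6), (x=8, y=7)  <- goal reached here
One shortest path (9 moves): (x=0, y=6) -> (x=1, y=6) -> (x=2, y=6) -> (x=3, y=6) -> (x=4, y=6) -> (x=5, y=6) -> (x=6, y=6) -> (x=7, y=6) -> (x=8, y=6) -> (x=8, y=7)

Answer: Shortest path length: 9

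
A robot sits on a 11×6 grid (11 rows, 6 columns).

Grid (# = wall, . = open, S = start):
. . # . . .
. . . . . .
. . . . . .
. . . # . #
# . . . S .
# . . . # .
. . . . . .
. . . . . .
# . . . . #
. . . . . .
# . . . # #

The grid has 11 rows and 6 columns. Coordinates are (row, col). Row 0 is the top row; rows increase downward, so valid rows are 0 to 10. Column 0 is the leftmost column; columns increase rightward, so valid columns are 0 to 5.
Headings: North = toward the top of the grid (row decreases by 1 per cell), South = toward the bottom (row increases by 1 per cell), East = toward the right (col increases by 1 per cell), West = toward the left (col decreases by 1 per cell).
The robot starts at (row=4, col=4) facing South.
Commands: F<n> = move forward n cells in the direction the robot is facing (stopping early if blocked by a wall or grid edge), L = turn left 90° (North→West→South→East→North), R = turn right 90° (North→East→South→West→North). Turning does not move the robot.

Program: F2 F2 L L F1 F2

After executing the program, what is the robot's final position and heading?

Answer: Final position: (row=1, col=4), facing North

Derivation:
Start: (row=4, col=4), facing South
  F2: move forward 0/2 (blocked), now at (row=4, col=4)
  F2: move forward 0/2 (blocked), now at (row=4, col=4)
  L: turn left, now facing East
  L: turn left, now facing North
  F1: move forward 1, now at (row=3, col=4)
  F2: move forward 2, now at (row=1, col=4)
Final: (row=1, col=4), facing North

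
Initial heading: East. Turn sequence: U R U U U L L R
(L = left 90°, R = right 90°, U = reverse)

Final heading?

Start: East
  U (U-turn (180°)) -> West
  R (right (90° clockwise)) -> North
  U (U-turn (180°)) -> South
  U (U-turn (180°)) -> North
  U (U-turn (180°)) -> South
  L (left (90° counter-clockwise)) -> East
  L (left (90° counter-clockwise)) -> North
  R (right (90° clockwise)) -> East
Final: East

Answer: Final heading: East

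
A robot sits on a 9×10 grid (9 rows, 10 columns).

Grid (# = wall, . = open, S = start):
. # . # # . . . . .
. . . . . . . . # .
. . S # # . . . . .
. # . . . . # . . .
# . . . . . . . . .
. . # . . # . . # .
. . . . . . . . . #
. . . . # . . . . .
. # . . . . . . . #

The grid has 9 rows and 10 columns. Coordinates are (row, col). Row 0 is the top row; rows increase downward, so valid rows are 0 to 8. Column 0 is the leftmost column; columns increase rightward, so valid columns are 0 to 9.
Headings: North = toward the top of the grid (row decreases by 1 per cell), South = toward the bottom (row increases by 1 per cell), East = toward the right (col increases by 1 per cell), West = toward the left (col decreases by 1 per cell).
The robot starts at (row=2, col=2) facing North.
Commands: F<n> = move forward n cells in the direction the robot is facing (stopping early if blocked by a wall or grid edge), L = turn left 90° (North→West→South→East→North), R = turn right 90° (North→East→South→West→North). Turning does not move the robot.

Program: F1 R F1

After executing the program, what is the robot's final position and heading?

Answer: Final position: (row=1, col=3), facing East

Derivation:
Start: (row=2, col=2), facing North
  F1: move forward 1, now at (row=1, col=2)
  R: turn right, now facing East
  F1: move forward 1, now at (row=1, col=3)
Final: (row=1, col=3), facing East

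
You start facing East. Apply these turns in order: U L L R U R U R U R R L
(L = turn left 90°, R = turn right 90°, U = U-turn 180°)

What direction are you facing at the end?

Start: East
  U (U-turn (180°)) -> West
  L (left (90° counter-clockwise)) -> South
  L (left (90° counter-clockwise)) -> East
  R (right (90° clockwise)) -> South
  U (U-turn (180°)) -> North
  R (right (90° clockwise)) -> East
  U (U-turn (180°)) -> West
  R (right (90° clockwise)) -> North
  U (U-turn (180°)) -> South
  R (right (90° clockwise)) -> West
  R (right (90° clockwise)) -> North
  L (left (90° counter-clockwise)) -> West
Final: West

Answer: Final heading: West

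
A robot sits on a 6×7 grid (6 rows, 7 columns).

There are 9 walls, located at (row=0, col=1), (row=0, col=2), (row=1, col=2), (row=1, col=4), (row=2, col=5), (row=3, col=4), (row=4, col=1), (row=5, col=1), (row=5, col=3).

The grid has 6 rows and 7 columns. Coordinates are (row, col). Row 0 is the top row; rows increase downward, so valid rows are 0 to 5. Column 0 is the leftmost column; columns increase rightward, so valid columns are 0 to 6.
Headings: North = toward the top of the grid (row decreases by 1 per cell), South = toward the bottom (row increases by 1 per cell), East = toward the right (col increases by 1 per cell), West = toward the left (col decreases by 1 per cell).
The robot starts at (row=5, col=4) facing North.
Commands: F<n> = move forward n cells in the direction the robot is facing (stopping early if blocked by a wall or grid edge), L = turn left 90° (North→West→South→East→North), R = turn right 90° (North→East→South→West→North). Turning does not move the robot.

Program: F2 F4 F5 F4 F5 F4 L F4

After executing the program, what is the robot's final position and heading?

Answer: Final position: (row=4, col=2), facing West

Derivation:
Start: (row=5, col=4), facing North
  F2: move forward 1/2 (blocked), now at (row=4, col=4)
  F4: move forward 0/4 (blocked), now at (row=4, col=4)
  F5: move forward 0/5 (blocked), now at (row=4, col=4)
  F4: move forward 0/4 (blocked), now at (row=4, col=4)
  F5: move forward 0/5 (blocked), now at (row=4, col=4)
  F4: move forward 0/4 (blocked), now at (row=4, col=4)
  L: turn left, now facing West
  F4: move forward 2/4 (blocked), now at (row=4, col=2)
Final: (row=4, col=2), facing West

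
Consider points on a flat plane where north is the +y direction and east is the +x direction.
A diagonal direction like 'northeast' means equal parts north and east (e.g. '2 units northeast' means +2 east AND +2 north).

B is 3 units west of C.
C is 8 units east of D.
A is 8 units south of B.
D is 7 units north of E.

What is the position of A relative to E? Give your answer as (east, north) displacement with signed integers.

Place E at the origin (east=0, north=0).
  D is 7 units north of E: delta (east=+0, north=+7); D at (east=0, north=7).
  C is 8 units east of D: delta (east=+8, north=+0); C at (east=8, north=7).
  B is 3 units west of C: delta (east=-3, north=+0); B at (east=5, north=7).
  A is 8 units south of B: delta (east=+0, north=-8); A at (east=5, north=-1).
Therefore A relative to E: (east=5, north=-1).

Answer: A is at (east=5, north=-1) relative to E.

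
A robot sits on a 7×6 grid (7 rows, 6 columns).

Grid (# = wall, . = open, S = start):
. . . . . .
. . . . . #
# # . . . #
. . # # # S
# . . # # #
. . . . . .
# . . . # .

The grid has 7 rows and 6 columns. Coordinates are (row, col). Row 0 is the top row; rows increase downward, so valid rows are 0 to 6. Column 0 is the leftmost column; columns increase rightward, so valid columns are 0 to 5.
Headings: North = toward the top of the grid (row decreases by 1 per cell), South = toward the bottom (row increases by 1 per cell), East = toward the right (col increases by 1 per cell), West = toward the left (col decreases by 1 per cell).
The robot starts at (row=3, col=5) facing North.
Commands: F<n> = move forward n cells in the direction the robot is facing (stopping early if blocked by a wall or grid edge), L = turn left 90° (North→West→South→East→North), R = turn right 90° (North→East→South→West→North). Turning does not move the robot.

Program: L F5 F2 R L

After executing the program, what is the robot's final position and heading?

Answer: Final position: (row=3, col=5), facing West

Derivation:
Start: (row=3, col=5), facing North
  L: turn left, now facing West
  F5: move forward 0/5 (blocked), now at (row=3, col=5)
  F2: move forward 0/2 (blocked), now at (row=3, col=5)
  R: turn right, now facing North
  L: turn left, now facing West
Final: (row=3, col=5), facing West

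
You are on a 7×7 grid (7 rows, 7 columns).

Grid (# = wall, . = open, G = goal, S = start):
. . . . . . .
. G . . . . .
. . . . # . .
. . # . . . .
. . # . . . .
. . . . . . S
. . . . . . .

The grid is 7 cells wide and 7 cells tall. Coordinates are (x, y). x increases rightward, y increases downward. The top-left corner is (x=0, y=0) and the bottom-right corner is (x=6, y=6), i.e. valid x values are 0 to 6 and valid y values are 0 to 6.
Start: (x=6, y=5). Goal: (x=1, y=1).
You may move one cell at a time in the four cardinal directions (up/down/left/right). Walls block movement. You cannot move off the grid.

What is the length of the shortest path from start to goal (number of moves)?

Answer: Shortest path length: 9

Derivation:
BFS from (x=6, y=5) until reaching (x=1, y=1):
  Distance 0: (x=6, y=5)
  Distance 1: (x=6, y=4), (x=5, y=5), (x=6, y=6)
  Distance 2: (x=6, y=3), (x=5, y=4), (x=4, y=5), (x=5, y=6)
  Distance 3: (x=6, y=2), (x=5, y=3), (x=4, y=4), (x=3, y=5), (x=4, y=6)
  Distance 4: (x=6, y=1), (x=5, y=2), (x=4, y=3), (x=3, y=4), (x=2, y=5), (x=3, y=6)
  Distance 5: (x=6, y=0), (x=5, y=1), (x=3, y=3), (x=1, y=5), (x=2, y=6)
  Distance 6: (x=5, y=0), (x=4, y=1), (x=3, y=2), (x=1, y=4), (x=0, y=5), (x=1, y=6)
  Distance 7: (x=4, y=0), (x=3, y=1), (x=2, y=2), (x=1, y=3), (x=0, y=4), (x=0, y=6)
  Distance 8: (x=3, y=0), (x=2, y=1), (x=1, y=2), (x=0, y=3)
  Distance 9: (x=2, y=0), (x=1, y=1), (x=0, y=2)  <- goal reached here
One shortest path (9 moves): (x=6, y=5) -> (x=5, y=5) -> (x=4, y=5) -> (x=3, y=5) -> (x=2, y=5) -> (x=1, y=5) -> (x=1, y=4) -> (x=1, y=3) -> (x=1, y=2) -> (x=1, y=1)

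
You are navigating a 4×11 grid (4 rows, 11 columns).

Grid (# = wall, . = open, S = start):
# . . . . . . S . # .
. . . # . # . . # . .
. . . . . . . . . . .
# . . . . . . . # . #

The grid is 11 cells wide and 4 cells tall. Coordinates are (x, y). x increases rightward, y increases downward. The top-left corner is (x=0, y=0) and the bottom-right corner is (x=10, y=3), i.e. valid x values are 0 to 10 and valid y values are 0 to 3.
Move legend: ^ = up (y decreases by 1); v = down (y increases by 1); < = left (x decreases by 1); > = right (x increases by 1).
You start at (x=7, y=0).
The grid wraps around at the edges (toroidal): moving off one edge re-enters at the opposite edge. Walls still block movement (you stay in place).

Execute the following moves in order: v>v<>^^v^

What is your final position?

Start: (x=7, y=0)
  v (down): (x=7, y=0) -> (x=7, y=1)
  > (right): blocked, stay at (x=7, y=1)
  v (down): (x=7, y=1) -> (x=7, y=2)
  < (left): (x=7, y=2) -> (x=6, y=2)
  > (right): (x=6, y=2) -> (x=7, y=2)
  ^ (up): (x=7, y=2) -> (x=7, y=1)
  ^ (up): (x=7, y=1) -> (x=7, y=0)
  v (down): (x=7, y=0) -> (x=7, y=1)
  ^ (up): (x=7, y=1) -> (x=7, y=0)
Final: (x=7, y=0)

Answer: Final position: (x=7, y=0)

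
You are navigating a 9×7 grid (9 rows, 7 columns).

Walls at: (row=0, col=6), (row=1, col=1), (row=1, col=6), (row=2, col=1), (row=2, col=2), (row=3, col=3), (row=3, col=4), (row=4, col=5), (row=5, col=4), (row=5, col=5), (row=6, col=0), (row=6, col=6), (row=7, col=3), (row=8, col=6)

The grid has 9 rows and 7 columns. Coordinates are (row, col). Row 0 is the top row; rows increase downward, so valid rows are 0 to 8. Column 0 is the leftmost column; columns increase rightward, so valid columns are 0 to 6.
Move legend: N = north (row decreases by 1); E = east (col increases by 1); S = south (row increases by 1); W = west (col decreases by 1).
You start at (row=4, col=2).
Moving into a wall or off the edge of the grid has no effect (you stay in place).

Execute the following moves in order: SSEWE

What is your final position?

Start: (row=4, col=2)
  S (south): (row=4, col=2) -> (row=5, col=2)
  S (south): (row=5, col=2) -> (row=6, col=2)
  E (east): (row=6, col=2) -> (row=6, col=3)
  W (west): (row=6, col=3) -> (row=6, col=2)
  E (east): (row=6, col=2) -> (row=6, col=3)
Final: (row=6, col=3)

Answer: Final position: (row=6, col=3)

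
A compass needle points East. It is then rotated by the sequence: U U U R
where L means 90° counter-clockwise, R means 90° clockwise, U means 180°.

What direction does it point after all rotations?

Answer: Final heading: North

Derivation:
Start: East
  U (U-turn (180°)) -> West
  U (U-turn (180°)) -> East
  U (U-turn (180°)) -> West
  R (right (90° clockwise)) -> North
Final: North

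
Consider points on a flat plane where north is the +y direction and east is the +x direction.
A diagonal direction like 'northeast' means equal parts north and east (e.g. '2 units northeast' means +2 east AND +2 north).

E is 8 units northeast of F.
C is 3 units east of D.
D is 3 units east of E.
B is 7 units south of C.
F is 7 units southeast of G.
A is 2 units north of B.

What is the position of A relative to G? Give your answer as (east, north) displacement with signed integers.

Place G at the origin (east=0, north=0).
  F is 7 units southeast of G: delta (east=+7, north=-7); F at (east=7, north=-7).
  E is 8 units northeast of F: delta (east=+8, north=+8); E at (east=15, north=1).
  D is 3 units east of E: delta (east=+3, north=+0); D at (east=18, north=1).
  C is 3 units east of D: delta (east=+3, north=+0); C at (east=21, north=1).
  B is 7 units south of C: delta (east=+0, north=-7); B at (east=21, north=-6).
  A is 2 units north of B: delta (east=+0, north=+2); A at (east=21, north=-4).
Therefore A relative to G: (east=21, north=-4).

Answer: A is at (east=21, north=-4) relative to G.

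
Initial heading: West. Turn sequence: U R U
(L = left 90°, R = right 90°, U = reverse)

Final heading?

Answer: Final heading: North

Derivation:
Start: West
  U (U-turn (180°)) -> East
  R (right (90° clockwise)) -> South
  U (U-turn (180°)) -> North
Final: North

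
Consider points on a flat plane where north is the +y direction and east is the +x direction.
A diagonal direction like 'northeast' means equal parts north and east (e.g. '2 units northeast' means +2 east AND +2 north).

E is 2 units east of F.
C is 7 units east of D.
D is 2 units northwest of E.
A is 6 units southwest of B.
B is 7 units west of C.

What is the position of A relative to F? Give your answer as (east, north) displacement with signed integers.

Place F at the origin (east=0, north=0).
  E is 2 units east of F: delta (east=+2, north=+0); E at (east=2, north=0).
  D is 2 units northwest of E: delta (east=-2, north=+2); D at (east=0, north=2).
  C is 7 units east of D: delta (east=+7, north=+0); C at (east=7, north=2).
  B is 7 units west of C: delta (east=-7, north=+0); B at (east=0, north=2).
  A is 6 units southwest of B: delta (east=-6, north=-6); A at (east=-6, north=-4).
Therefore A relative to F: (east=-6, north=-4).

Answer: A is at (east=-6, north=-4) relative to F.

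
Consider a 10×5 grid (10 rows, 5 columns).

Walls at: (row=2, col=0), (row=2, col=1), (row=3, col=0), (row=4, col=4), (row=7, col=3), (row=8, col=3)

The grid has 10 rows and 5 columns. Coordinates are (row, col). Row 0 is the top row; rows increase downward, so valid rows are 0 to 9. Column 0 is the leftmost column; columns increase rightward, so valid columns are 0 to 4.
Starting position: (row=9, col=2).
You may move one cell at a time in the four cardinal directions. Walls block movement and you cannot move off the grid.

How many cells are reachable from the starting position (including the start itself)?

Answer: Reachable cells: 44

Derivation:
BFS flood-fill from (row=9, col=2):
  Distance 0: (row=9, col=2)
  Distance 1: (row=8, col=2), (row=9, col=1), (row=9, col=3)
  Distance 2: (row=7, col=2), (row=8, col=1), (row=9, col=0), (row=9, col=4)
  Distance 3: (row=6, col=2), (row=7, col=1), (row=8, col=0), (row=8, col=4)
  Distance 4: (row=5, col=2), (row=6, col=1), (row=6, col=3), (row=7, col=0), (row=7, col=4)
  Distance 5: (row=4, col=2), (row=5, col=1), (row=5, col=3), (row=6, col=0), (row=6, col=4)
  Distance 6: (row=3, col=2), (row=4, col=1), (row=4, col=3), (row=5, col=0), (row=5, col=4)
  Distance 7: (row=2, col=2), (row=3, col=1), (row=3, col=3), (row=4, col=0)
  Distance 8: (row=1, col=2), (row=2, col=3), (row=3, col=4)
  Distance 9: (row=0, col=2), (row=1, col=1), (row=1, col=3), (row=2, col=4)
  Distance 10: (row=0, col=1), (row=0, col=3), (row=1, col=0), (row=1, col=4)
  Distance 11: (row=0, col=0), (row=0, col=4)
Total reachable: 44 (grid has 44 open cells total)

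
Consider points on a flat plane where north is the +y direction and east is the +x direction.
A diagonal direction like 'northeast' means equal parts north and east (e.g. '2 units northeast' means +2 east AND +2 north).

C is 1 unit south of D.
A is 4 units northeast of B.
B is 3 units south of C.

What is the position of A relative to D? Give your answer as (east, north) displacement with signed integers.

Place D at the origin (east=0, north=0).
  C is 1 unit south of D: delta (east=+0, north=-1); C at (east=0, north=-1).
  B is 3 units south of C: delta (east=+0, north=-3); B at (east=0, north=-4).
  A is 4 units northeast of B: delta (east=+4, north=+4); A at (east=4, north=0).
Therefore A relative to D: (east=4, north=0).

Answer: A is at (east=4, north=0) relative to D.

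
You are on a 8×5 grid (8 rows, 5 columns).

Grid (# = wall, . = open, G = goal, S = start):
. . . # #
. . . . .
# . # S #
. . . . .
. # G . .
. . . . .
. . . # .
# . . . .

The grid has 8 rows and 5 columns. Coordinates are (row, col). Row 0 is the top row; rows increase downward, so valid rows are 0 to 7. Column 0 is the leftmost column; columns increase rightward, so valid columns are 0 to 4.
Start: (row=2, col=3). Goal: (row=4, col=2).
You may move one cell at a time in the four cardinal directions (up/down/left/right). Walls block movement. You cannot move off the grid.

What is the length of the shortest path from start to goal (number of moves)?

Answer: Shortest path length: 3

Derivation:
BFS from (row=2, col=3) until reaching (row=4, col=2):
  Distance 0: (row=2, col=3)
  Distance 1: (row=1, col=3), (row=3, col=3)
  Distance 2: (row=1, col=2), (row=1, col=4), (row=3, col=2), (row=3, col=4), (row=4, col=3)
  Distance 3: (row=0, col=2), (row=1, col=1), (row=3, col=1), (row=4, col=2), (row=4, col=4), (row=5, col=3)  <- goal reached here
One shortest path (3 moves): (row=2, col=3) -> (row=3, col=3) -> (row=3, col=2) -> (row=4, col=2)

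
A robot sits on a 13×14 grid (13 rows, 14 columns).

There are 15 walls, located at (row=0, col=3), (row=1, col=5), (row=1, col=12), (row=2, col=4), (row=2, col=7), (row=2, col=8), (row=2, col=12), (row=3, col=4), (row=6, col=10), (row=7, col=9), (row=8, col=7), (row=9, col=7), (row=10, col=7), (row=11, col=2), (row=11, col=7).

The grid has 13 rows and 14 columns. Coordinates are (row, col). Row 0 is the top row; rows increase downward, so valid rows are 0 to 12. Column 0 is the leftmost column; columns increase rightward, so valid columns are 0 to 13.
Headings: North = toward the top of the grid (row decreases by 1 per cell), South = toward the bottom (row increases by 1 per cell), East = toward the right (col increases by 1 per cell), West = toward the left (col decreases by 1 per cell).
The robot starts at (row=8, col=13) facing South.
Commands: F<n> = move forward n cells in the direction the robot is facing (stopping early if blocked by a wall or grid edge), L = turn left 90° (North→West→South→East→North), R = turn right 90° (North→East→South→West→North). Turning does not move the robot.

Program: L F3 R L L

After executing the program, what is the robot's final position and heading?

Answer: Final position: (row=8, col=13), facing North

Derivation:
Start: (row=8, col=13), facing South
  L: turn left, now facing East
  F3: move forward 0/3 (blocked), now at (row=8, col=13)
  R: turn right, now facing South
  L: turn left, now facing East
  L: turn left, now facing North
Final: (row=8, col=13), facing North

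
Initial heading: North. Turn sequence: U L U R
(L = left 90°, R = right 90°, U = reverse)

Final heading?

Start: North
  U (U-turn (180°)) -> South
  L (left (90° counter-clockwise)) -> East
  U (U-turn (180°)) -> West
  R (right (90° clockwise)) -> North
Final: North

Answer: Final heading: North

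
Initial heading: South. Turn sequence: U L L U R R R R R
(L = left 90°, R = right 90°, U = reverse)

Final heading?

Answer: Final heading: East

Derivation:
Start: South
  U (U-turn (180°)) -> North
  L (left (90° counter-clockwise)) -> West
  L (left (90° counter-clockwise)) -> South
  U (U-turn (180°)) -> North
  R (right (90° clockwise)) -> East
  R (right (90° clockwise)) -> South
  R (right (90° clockwise)) -> West
  R (right (90° clockwise)) -> North
  R (right (90° clockwise)) -> East
Final: East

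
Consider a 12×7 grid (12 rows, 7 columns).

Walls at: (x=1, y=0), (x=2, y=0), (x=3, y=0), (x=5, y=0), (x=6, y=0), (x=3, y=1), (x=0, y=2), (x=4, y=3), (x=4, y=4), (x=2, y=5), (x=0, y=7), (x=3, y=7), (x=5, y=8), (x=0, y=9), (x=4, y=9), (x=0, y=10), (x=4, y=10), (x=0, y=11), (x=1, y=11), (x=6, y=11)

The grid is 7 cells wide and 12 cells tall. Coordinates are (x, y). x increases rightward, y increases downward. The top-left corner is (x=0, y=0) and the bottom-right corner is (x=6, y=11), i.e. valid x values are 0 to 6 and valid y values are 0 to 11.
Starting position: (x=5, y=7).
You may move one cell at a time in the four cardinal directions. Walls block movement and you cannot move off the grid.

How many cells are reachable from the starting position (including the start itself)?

Answer: Reachable cells: 64

Derivation:
BFS flood-fill from (x=5, y=7):
  Distance 0: (x=5, y=7)
  Distance 1: (x=5, y=6), (x=4, y=7), (x=6, y=7)
  Distance 2: (x=5, y=5), (x=4, y=6), (x=6, y=6), (x=4, y=8), (x=6, y=8)
  Distance 3: (x=5, y=4), (x=4, y=5), (x=6, y=5), (x=3, y=6), (x=3, y=8), (x=6, y=9)
  Distance 4: (x=5, y=3), (x=6, y=4), (x=3, y=5), (x=2, y=6), (x=2, y=8), (x=3, y=9), (x=5, y=9), (x=6, y=10)
  Distance 5: (x=5, y=2), (x=6, y=3), (x=3, y=4), (x=1, y=6), (x=2, y=7), (x=1, y=8), (x=2, y=9), (x=3, y=10), (x=5, y=10)
  Distance 6: (x=5, y=1), (x=4, y=2), (x=6, y=2), (x=3, y=3), (x=2, y=4), (x=1, y=5), (x=0, y=6), (x=1, y=7), (x=0, y=8), (x=1, y=9), (x=2, y=10), (x=3, y=11), (x=5, y=11)
  Distance 7: (x=4, y=1), (x=6, y=1), (x=3, y=2), (x=2, y=3), (x=1, y=4), (x=0, y=5), (x=1, y=10), (x=2, y=11), (x=4, y=11)
  Distance 8: (x=4, y=0), (x=2, y=2), (x=1, y=3), (x=0, y=4)
  Distance 9: (x=2, y=1), (x=1, y=2), (x=0, y=3)
  Distance 10: (x=1, y=1)
  Distance 11: (x=0, y=1)
  Distance 12: (x=0, y=0)
Total reachable: 64 (grid has 64 open cells total)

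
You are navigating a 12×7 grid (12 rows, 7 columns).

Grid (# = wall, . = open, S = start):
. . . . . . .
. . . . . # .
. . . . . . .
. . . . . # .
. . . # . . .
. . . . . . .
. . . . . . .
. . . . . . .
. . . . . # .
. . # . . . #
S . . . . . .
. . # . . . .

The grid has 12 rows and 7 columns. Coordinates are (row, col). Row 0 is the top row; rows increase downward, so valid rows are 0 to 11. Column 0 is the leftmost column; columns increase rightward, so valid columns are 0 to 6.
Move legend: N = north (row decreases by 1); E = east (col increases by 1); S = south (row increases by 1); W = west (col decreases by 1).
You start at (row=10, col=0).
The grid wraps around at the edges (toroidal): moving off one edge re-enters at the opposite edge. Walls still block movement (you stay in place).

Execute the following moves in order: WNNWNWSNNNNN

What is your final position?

Start: (row=10, col=0)
  W (west): (row=10, col=0) -> (row=10, col=6)
  N (north): blocked, stay at (row=10, col=6)
  N (north): blocked, stay at (row=10, col=6)
  W (west): (row=10, col=6) -> (row=10, col=5)
  N (north): (row=10, col=5) -> (row=9, col=5)
  W (west): (row=9, col=5) -> (row=9, col=4)
  S (south): (row=9, col=4) -> (row=10, col=4)
  N (north): (row=10, col=4) -> (row=9, col=4)
  N (north): (row=9, col=4) -> (row=8, col=4)
  N (north): (row=8, col=4) -> (row=7, col=4)
  N (north): (row=7, col=4) -> (row=6, col=4)
  N (north): (row=6, col=4) -> (row=5, col=4)
Final: (row=5, col=4)

Answer: Final position: (row=5, col=4)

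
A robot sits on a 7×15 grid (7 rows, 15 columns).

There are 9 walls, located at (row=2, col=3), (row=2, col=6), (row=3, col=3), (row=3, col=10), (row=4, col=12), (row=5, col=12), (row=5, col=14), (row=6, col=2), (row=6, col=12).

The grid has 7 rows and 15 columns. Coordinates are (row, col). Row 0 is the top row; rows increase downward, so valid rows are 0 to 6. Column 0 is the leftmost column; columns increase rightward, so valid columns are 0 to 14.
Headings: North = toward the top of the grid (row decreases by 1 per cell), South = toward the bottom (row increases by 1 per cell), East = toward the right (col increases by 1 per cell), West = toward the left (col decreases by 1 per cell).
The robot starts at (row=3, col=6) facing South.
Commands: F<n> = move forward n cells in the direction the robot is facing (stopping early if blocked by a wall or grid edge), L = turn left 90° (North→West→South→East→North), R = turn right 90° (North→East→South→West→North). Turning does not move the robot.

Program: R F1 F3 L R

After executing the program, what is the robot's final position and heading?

Answer: Final position: (row=3, col=4), facing West

Derivation:
Start: (row=3, col=6), facing South
  R: turn right, now facing West
  F1: move forward 1, now at (row=3, col=5)
  F3: move forward 1/3 (blocked), now at (row=3, col=4)
  L: turn left, now facing South
  R: turn right, now facing West
Final: (row=3, col=4), facing West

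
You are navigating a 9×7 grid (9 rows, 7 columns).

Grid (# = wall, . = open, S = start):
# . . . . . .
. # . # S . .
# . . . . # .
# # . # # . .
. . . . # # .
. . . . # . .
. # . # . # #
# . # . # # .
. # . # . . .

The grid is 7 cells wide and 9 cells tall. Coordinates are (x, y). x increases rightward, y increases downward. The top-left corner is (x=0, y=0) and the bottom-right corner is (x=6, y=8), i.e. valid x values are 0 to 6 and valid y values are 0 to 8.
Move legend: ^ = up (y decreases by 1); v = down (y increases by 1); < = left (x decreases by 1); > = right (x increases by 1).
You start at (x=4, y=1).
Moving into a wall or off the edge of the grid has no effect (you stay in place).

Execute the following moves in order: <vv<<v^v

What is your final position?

Start: (x=4, y=1)
  < (left): blocked, stay at (x=4, y=1)
  v (down): (x=4, y=1) -> (x=4, y=2)
  v (down): blocked, stay at (x=4, y=2)
  < (left): (x=4, y=2) -> (x=3, y=2)
  < (left): (x=3, y=2) -> (x=2, y=2)
  v (down): (x=2, y=2) -> (x=2, y=3)
  ^ (up): (x=2, y=3) -> (x=2, y=2)
  v (down): (x=2, y=2) -> (x=2, y=3)
Final: (x=2, y=3)

Answer: Final position: (x=2, y=3)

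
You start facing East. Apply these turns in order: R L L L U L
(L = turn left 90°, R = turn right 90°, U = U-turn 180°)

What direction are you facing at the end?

Answer: Final heading: North

Derivation:
Start: East
  R (right (90° clockwise)) -> South
  L (left (90° counter-clockwise)) -> East
  L (left (90° counter-clockwise)) -> North
  L (left (90° counter-clockwise)) -> West
  U (U-turn (180°)) -> East
  L (left (90° counter-clockwise)) -> North
Final: North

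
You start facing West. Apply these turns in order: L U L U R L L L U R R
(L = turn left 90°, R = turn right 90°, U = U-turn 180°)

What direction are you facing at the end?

Answer: Final heading: West

Derivation:
Start: West
  L (left (90° counter-clockwise)) -> South
  U (U-turn (180°)) -> North
  L (left (90° counter-clockwise)) -> West
  U (U-turn (180°)) -> East
  R (right (90° clockwise)) -> South
  L (left (90° counter-clockwise)) -> East
  L (left (90° counter-clockwise)) -> North
  L (left (90° counter-clockwise)) -> West
  U (U-turn (180°)) -> East
  R (right (90° clockwise)) -> South
  R (right (90° clockwise)) -> West
Final: West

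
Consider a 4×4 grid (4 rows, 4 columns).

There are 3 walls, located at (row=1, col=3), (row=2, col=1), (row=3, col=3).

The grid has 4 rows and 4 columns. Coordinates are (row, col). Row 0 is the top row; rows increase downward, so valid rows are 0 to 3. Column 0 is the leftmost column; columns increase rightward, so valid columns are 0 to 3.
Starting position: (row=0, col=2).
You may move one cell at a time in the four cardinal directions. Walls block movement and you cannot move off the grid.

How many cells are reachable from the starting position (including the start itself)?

BFS flood-fill from (row=0, col=2):
  Distance 0: (row=0, col=2)
  Distance 1: (row=0, col=1), (row=0, col=3), (row=1, col=2)
  Distance 2: (row=0, col=0), (row=1, col=1), (row=2, col=2)
  Distance 3: (row=1, col=0), (row=2, col=3), (row=3, col=2)
  Distance 4: (row=2, col=0), (row=3, col=1)
  Distance 5: (row=3, col=0)
Total reachable: 13 (grid has 13 open cells total)

Answer: Reachable cells: 13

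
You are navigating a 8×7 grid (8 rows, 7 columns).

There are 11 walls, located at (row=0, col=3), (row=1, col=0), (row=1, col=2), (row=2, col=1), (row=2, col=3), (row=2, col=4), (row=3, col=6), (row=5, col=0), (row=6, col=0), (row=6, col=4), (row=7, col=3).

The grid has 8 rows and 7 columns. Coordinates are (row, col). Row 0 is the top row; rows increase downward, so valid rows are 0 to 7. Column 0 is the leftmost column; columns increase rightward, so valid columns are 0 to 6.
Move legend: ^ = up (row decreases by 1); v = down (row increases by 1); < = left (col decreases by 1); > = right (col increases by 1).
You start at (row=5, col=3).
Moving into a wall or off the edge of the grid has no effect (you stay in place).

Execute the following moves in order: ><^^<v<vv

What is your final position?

Start: (row=5, col=3)
  > (right): (row=5, col=3) -> (row=5, col=4)
  < (left): (row=5, col=4) -> (row=5, col=3)
  ^ (up): (row=5, col=3) -> (row=4, col=3)
  ^ (up): (row=4, col=3) -> (row=3, col=3)
  < (left): (row=3, col=3) -> (row=3, col=2)
  v (down): (row=3, col=2) -> (row=4, col=2)
  < (left): (row=4, col=2) -> (row=4, col=1)
  v (down): (row=4, col=1) -> (row=5, col=1)
  v (down): (row=5, col=1) -> (row=6, col=1)
Final: (row=6, col=1)

Answer: Final position: (row=6, col=1)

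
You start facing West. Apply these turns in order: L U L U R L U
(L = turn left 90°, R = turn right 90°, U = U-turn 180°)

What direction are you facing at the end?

Start: West
  L (left (90° counter-clockwise)) -> South
  U (U-turn (180°)) -> North
  L (left (90° counter-clockwise)) -> West
  U (U-turn (180°)) -> East
  R (right (90° clockwise)) -> South
  L (left (90° counter-clockwise)) -> East
  U (U-turn (180°)) -> West
Final: West

Answer: Final heading: West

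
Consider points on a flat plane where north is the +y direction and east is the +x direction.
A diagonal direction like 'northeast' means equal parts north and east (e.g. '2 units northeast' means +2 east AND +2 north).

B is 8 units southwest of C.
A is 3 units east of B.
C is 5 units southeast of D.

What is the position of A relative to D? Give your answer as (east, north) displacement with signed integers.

Answer: A is at (east=0, north=-13) relative to D.

Derivation:
Place D at the origin (east=0, north=0).
  C is 5 units southeast of D: delta (east=+5, north=-5); C at (east=5, north=-5).
  B is 8 units southwest of C: delta (east=-8, north=-8); B at (east=-3, north=-13).
  A is 3 units east of B: delta (east=+3, north=+0); A at (east=0, north=-13).
Therefore A relative to D: (east=0, north=-13).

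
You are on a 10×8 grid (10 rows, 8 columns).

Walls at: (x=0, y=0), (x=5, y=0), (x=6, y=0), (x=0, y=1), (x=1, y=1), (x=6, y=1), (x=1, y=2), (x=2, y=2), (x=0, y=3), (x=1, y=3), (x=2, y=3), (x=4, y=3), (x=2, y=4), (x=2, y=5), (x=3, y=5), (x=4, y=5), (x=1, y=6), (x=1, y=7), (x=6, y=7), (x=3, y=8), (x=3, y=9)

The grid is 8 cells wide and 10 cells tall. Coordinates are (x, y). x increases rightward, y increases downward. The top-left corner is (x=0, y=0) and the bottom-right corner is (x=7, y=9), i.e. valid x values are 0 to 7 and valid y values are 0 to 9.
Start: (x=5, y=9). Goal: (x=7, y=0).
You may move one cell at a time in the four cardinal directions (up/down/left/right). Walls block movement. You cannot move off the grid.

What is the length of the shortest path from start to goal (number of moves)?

Answer: Shortest path length: 11

Derivation:
BFS from (x=5, y=9) until reaching (x=7, y=0):
  Distance 0: (x=5, y=9)
  Distance 1: (x=5, y=8), (x=4, y=9), (x=6, y=9)
  Distance 2: (x=5, y=7), (x=4, y=8), (x=6, y=8), (x=7, y=9)
  Distance 3: (x=5, y=6), (x=4, y=7), (x=7, y=8)
  Distance 4: (x=5, y=5), (x=4, y=6), (x=6, y=6), (x=3, y=7), (x=7, y=7)
  Distance 5: (x=5, y=4), (x=6, y=5), (x=3, y=6), (x=7, y=6), (x=2, y=7)
  Distance 6: (x=5, y=3), (x=4, y=4), (x=6, y=4), (x=7, y=5), (x=2, y=6), (x=2, y=8)
  Distance 7: (x=5, y=2), (x=6, y=3), (x=3, y=4), (x=7, y=4), (x=1, y=8), (x=2, y=9)
  Distance 8: (x=5, y=1), (x=4, y=2), (x=6, y=2), (x=3, y=3), (x=7, y=3), (x=0, y=8), (x=1, y=9)
  Distance 9: (x=4, y=1), (x=3, y=2), (x=7, y=2), (x=0, y=7), (x=0, y=9)
  Distance 10: (x=4, y=0), (x=3, y=1), (x=7, y=1), (x=0, y=6)
  Distance 11: (x=3, y=0), (x=7, y=0), (x=2, y=1), (x=0, y=5)  <- goal reached here
One shortest path (11 moves): (x=5, y=9) -> (x=6, y=9) -> (x=7, y=9) -> (x=7, y=8) -> (x=7, y=7) -> (x=7, y=6) -> (x=7, y=5) -> (x=7, y=4) -> (x=7, y=3) -> (x=7, y=2) -> (x=7, y=1) -> (x=7, y=0)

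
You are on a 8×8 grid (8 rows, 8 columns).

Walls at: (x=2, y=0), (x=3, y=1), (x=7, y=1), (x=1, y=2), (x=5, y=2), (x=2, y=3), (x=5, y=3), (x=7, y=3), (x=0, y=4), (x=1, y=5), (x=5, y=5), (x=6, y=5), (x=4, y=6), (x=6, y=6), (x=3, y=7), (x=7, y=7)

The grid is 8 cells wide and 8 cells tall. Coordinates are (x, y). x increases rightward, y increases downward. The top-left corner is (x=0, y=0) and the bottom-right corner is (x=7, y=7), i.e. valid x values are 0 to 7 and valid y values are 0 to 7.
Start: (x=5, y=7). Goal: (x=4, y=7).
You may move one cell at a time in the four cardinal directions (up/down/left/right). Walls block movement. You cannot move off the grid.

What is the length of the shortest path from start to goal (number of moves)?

Answer: Shortest path length: 1

Derivation:
BFS from (x=5, y=7) until reaching (x=4, y=7):
  Distance 0: (x=5, y=7)
  Distance 1: (x=5, y=6), (x=4, y=7), (x=6, y=7)  <- goal reached here
One shortest path (1 moves): (x=5, y=7) -> (x=4, y=7)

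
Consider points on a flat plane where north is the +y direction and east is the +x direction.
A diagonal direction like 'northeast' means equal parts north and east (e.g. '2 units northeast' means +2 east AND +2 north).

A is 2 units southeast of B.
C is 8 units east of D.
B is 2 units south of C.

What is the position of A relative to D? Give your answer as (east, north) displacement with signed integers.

Place D at the origin (east=0, north=0).
  C is 8 units east of D: delta (east=+8, north=+0); C at (east=8, north=0).
  B is 2 units south of C: delta (east=+0, north=-2); B at (east=8, north=-2).
  A is 2 units southeast of B: delta (east=+2, north=-2); A at (east=10, north=-4).
Therefore A relative to D: (east=10, north=-4).

Answer: A is at (east=10, north=-4) relative to D.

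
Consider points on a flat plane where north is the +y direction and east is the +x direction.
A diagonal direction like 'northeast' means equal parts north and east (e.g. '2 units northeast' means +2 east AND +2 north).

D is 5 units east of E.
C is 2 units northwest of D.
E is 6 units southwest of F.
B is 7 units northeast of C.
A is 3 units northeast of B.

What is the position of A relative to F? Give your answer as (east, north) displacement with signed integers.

Place F at the origin (east=0, north=0).
  E is 6 units southwest of F: delta (east=-6, north=-6); E at (east=-6, north=-6).
  D is 5 units east of E: delta (east=+5, north=+0); D at (east=-1, north=-6).
  C is 2 units northwest of D: delta (east=-2, north=+2); C at (east=-3, north=-4).
  B is 7 units northeast of C: delta (east=+7, north=+7); B at (east=4, north=3).
  A is 3 units northeast of B: delta (east=+3, north=+3); A at (east=7, north=6).
Therefore A relative to F: (east=7, north=6).

Answer: A is at (east=7, north=6) relative to F.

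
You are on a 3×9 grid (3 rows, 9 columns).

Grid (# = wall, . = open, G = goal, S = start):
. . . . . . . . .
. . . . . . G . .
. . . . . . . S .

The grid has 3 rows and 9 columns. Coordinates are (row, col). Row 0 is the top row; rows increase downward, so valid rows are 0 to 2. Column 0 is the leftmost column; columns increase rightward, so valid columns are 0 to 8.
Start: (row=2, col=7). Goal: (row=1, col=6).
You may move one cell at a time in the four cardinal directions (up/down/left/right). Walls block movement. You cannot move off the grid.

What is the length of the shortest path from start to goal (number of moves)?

BFS from (row=2, col=7) until reaching (row=1, col=6):
  Distance 0: (row=2, col=7)
  Distance 1: (row=1, col=7), (row=2, col=6), (row=2, col=8)
  Distance 2: (row=0, col=7), (row=1, col=6), (row=1, col=8), (row=2, col=5)  <- goal reached here
One shortest path (2 moves): (row=2, col=7) -> (row=2, col=6) -> (row=1, col=6)

Answer: Shortest path length: 2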